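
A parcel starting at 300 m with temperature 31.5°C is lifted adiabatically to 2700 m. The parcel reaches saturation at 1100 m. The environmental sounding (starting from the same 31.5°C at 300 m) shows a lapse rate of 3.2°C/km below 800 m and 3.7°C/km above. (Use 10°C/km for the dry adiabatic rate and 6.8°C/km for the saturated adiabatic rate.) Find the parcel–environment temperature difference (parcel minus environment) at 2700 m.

-10.25°C (parcel cooler than environment)

Parcel:
  300–1100 m, dry: Δz = 0.8 km ⇒ ΔT = -8°C; T = 23.5°C
  1100–2700 m, saturated: Δz = 1.6 km ⇒ ΔT = -10.88°C; T = 12.62°C
Environment:
  300–800 m, environment, lower layer: Δz = 0.5 km ⇒ ΔT = -1.6°C; T = 29.9°C
  800–2700 m, environment, upper layer: Δz = 1.9 km ⇒ ΔT = -7.03°C; T = 22.87°C
T_parcel − T_env = 12.62 − 22.87 = -10.25°C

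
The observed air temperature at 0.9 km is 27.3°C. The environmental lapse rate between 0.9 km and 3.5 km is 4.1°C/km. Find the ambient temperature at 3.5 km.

900 → 3500 m (environmental, 4.1°C/km): ΔT = -4.1 × 2.6 = -10.66°C → T = 16.64°C

16.64°C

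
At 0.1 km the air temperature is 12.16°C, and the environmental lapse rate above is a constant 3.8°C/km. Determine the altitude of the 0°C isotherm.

3.3 km

Height above start = (12.16 − 0) / 3.8 = 3.2 km
Altitude = 100 m + 3200 m = 3300 m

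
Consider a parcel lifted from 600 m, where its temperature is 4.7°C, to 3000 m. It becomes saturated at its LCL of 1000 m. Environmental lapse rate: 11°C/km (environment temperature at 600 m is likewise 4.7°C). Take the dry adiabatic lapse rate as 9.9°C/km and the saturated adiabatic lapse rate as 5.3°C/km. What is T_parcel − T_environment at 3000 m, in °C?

+11.84°C (parcel warmer than environment)

Parcel:
  From 600 m to 1000 m (dry): cools by 9.9 × 0.4 = 3.96°C, giving 0.74°C.
  From 1000 m to 3000 m (saturated): cools by 5.3 × 2 = 10.6°C, giving -9.86°C.
Environment:
  From 600 m to 3000 m (environment): cools by 11 × 2.4 = 26.4°C, giving -21.7°C.
T_parcel − T_env = -9.86 − (-21.7) = +11.84°C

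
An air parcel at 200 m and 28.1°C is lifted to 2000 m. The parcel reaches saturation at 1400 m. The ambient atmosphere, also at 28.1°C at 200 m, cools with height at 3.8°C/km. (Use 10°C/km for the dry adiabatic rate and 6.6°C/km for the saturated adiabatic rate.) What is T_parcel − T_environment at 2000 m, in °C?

Parcel:
  200 → 1400 m (dry, 10°C/km): ΔT = -10 × 1.2 = -12°C → T = 16.1°C
  1400 → 2000 m (saturated, 6.6°C/km): ΔT = -6.6 × 0.6 = -3.96°C → T = 12.14°C
Environment:
  200 → 2000 m (environment, 3.8°C/km): ΔT = -3.8 × 1.8 = -6.84°C → T = 21.26°C
T_parcel − T_env = 12.14 − 21.26 = -9.12°C

-9.12°C (parcel cooler than environment)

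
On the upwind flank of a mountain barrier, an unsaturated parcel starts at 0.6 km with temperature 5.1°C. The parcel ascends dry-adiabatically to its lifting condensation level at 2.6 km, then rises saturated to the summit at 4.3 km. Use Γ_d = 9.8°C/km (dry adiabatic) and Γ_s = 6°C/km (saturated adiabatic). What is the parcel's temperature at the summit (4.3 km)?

600–2600 m, dry: Δz = 2 km ⇒ ΔT = -19.6°C; T = -14.5°C
2600–4300 m, saturated: Δz = 1.7 km ⇒ ΔT = -10.2°C; T = -24.7°C

-24.7°C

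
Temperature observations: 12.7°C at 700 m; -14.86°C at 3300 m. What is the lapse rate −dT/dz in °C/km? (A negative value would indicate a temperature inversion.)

Γ = −ΔT/Δz = (12.7 − (-14.86)) / (3300 − 700) m
  = 27.56°C / 2.6 km = 10.6°C/km

10.6°C/km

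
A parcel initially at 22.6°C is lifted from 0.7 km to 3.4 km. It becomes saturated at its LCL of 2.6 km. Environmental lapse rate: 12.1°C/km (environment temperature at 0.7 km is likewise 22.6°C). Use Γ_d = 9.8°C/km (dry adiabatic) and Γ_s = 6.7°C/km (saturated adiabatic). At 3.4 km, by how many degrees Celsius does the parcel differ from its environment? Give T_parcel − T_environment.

Parcel:
  Dry to 2600 m: -9.8 × 1.9 km = -18.62°C, so T = 3.98°C.
  Saturated to 3400 m: -6.7 × 0.8 km = -5.36°C, so T = -1.38°C.
Environment:
  Environment to 3400 m: -12.1 × 2.7 km = -32.67°C, so T = -10.07°C.
T_parcel − T_env = -1.38 − (-10.07) = +8.69°C

+8.69°C (parcel warmer than environment)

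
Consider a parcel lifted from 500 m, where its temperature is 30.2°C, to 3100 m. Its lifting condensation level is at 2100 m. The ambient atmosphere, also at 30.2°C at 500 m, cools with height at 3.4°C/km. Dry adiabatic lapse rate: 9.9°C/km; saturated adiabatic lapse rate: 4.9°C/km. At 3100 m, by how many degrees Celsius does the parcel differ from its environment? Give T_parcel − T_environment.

-11.9°C (parcel cooler than environment)

Parcel:
  Dry to 2100 m: -9.9 × 1.6 km = -15.84°C, so T = 14.36°C.
  Saturated to 3100 m: -4.9 × 1 km = -4.9°C, so T = 9.46°C.
Environment:
  Environment to 3100 m: -3.4 × 2.6 km = -8.84°C, so T = 21.36°C.
T_parcel − T_env = 9.46 − 21.36 = -11.9°C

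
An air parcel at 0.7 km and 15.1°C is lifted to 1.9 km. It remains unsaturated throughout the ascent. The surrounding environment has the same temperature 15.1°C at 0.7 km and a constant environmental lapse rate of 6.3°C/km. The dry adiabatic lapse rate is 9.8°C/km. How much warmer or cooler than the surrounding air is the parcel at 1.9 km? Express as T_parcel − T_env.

Parcel:
  From 700 m to 1900 m (dry): cools by 9.8 × 1.2 = 11.76°C, giving 3.34°C.
Environment:
  From 700 m to 1900 m (environment): cools by 6.3 × 1.2 = 7.56°C, giving 7.54°C.
T_parcel − T_env = 3.34 − 7.54 = -4.2°C

-4.2°C (parcel cooler than environment)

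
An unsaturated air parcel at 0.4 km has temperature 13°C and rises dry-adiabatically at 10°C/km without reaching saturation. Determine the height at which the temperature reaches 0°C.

Height above start = (13 − 0) / 10 = 1.3 km
Altitude = 400 m + 1300 m = 1700 m

1.7 km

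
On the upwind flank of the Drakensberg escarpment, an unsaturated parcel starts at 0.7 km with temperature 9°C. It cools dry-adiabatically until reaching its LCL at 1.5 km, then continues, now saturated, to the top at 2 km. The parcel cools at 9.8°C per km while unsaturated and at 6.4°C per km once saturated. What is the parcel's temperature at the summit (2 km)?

From 700 m to 1500 m (dry): cools by 9.8 × 0.8 = 7.84°C, giving 1.16°C.
From 1500 m to 2000 m (saturated): cools by 6.4 × 0.5 = 3.2°C, giving -2.04°C.

-2.04°C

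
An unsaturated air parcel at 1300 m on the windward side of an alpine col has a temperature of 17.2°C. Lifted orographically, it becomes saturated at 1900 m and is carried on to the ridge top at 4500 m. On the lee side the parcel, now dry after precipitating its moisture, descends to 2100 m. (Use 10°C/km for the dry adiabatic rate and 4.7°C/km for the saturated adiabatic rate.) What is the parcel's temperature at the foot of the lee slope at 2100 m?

1300 → 1900 m (dry, 10°C/km): ΔT = -10 × 0.6 = -6°C → T = 11.2°C
1900 → 4500 m (saturated, 4.7°C/km): ΔT = -4.7 × 2.6 = -12.22°C → T = -1.02°C
4500 → 2100 m (dry descent, 10°C/km): ΔT = +10 × 2.4 = +24°C → T = 22.98°C

22.98°C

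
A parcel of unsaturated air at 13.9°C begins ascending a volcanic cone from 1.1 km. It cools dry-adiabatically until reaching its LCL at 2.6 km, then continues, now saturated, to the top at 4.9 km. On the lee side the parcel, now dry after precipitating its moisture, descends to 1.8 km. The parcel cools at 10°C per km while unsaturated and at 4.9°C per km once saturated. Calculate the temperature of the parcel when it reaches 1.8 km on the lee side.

18.63°C

1100 → 2600 m (dry, 10°C/km): ΔT = -10 × 1.5 = -15°C → T = -1.1°C
2600 → 4900 m (saturated, 4.9°C/km): ΔT = -4.9 × 2.3 = -11.27°C → T = -12.37°C
4900 → 1800 m (dry descent, 10°C/km): ΔT = +10 × 3.1 = +31°C → T = 18.63°C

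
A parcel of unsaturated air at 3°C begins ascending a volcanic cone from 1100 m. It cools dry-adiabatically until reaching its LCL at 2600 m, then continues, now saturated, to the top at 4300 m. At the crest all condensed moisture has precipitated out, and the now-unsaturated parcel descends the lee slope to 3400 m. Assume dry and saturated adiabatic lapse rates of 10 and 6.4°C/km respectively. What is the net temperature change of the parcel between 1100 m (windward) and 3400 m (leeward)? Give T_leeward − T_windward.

1100 → 2600 m (dry, 10°C/km): ΔT = -10 × 1.5 = -15°C → T = -12°C
2600 → 4300 m (saturated, 6.4°C/km): ΔT = -6.4 × 1.7 = -10.88°C → T = -22.88°C
4300 → 3400 m (dry descent, 10°C/km): ΔT = +10 × 0.9 = +9°C → T = -13.88°C
Net change vs windward start: -13.88 − 3 = -16.88°C

-16.88°C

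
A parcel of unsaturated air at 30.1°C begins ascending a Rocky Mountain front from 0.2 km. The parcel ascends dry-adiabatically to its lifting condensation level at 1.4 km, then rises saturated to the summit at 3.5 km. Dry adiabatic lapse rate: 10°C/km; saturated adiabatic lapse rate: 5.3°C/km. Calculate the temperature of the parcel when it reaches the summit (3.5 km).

200 → 1400 m (dry, 10°C/km): ΔT = -10 × 1.2 = -12°C → T = 18.1°C
1400 → 3500 m (saturated, 5.3°C/km): ΔT = -5.3 × 2.1 = -11.13°C → T = 6.97°C

6.97°C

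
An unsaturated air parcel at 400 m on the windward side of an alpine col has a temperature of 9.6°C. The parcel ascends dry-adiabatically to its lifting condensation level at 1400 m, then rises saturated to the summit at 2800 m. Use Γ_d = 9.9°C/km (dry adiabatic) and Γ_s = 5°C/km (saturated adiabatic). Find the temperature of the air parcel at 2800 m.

Dry to 1400 m: -9.9 × 1 km = -9.9°C, so T = -0.3°C.
Saturated to 2800 m: -5 × 1.4 km = -7°C, so T = -7.3°C.

-7.3°C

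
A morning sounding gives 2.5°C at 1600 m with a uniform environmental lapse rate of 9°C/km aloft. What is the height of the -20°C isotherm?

Height above start = (2.5 − (-20)) / 9 = 2.5 km
Altitude = 1600 m + 2500 m = 4100 m

4100 m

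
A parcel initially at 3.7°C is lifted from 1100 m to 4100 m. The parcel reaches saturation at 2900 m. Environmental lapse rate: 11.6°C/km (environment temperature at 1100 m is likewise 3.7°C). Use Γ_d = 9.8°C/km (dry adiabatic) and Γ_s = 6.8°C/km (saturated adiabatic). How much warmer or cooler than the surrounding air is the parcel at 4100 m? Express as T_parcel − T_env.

Parcel:
  1100–2900 m, dry: Δz = 1.8 km ⇒ ΔT = -17.64°C; T = -13.94°C
  2900–4100 m, saturated: Δz = 1.2 km ⇒ ΔT = -8.16°C; T = -22.1°C
Environment:
  1100–4100 m, environment: Δz = 3 km ⇒ ΔT = -34.8°C; T = -31.1°C
T_parcel − T_env = -22.1 − (-31.1) = +9°C

+9°C (parcel warmer than environment)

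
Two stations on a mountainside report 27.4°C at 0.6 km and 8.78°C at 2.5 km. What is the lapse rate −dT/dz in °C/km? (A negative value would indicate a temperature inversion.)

Γ = −ΔT/Δz = (27.4 − 8.78) / (2500 − 600) m
  = 18.62°C / 1.9 km = 9.8°C/km

9.8°C/km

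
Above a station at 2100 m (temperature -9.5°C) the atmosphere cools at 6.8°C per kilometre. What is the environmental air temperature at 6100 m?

-36.7°C

Environmental to 6100 m: -6.8 × 4 km = -27.2°C, so T = -36.7°C.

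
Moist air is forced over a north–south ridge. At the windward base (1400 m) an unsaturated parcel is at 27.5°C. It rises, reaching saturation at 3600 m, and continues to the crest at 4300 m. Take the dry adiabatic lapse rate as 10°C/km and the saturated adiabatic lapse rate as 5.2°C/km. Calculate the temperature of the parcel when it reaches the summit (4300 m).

Dry to 3600 m: -10 × 2.2 km = -22°C, so T = 5.5°C.
Saturated to 4300 m: -5.2 × 0.7 km = -3.64°C, so T = 1.86°C.

1.86°C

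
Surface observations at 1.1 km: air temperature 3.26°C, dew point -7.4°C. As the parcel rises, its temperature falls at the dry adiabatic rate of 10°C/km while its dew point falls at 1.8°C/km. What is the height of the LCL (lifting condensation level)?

T and T_d converge at 10 − 1.8 = 8.2°C per km
Height above start = (3.26 − (-7.4)) / 8.2 = 1.3 km
LCL altitude = 1100 m + 1300 m = 2400 m

2.4 km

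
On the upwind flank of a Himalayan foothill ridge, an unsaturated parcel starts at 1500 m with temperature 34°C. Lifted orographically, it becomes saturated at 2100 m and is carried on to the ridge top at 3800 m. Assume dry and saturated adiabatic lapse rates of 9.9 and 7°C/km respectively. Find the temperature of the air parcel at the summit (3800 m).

16.16°C

From 1500 m to 2100 m (dry): cools by 9.9 × 0.6 = 5.94°C, giving 28.06°C.
From 2100 m to 3800 m (saturated): cools by 7 × 1.7 = 11.9°C, giving 16.16°C.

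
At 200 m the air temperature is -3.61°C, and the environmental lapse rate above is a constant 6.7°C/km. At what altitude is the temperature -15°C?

Height above start = (-3.61 − (-15)) / 6.7 = 1.7 km
Altitude = 200 m + 1700 m = 1900 m

1900 m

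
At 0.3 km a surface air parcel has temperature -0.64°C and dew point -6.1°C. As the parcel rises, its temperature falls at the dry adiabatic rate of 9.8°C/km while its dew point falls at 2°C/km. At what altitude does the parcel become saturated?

1 km

T and T_d converge at 9.8 − 2 = 7.8°C per km
Height above start = (-0.64 − (-6.1)) / 7.8 = 0.7 km
LCL altitude = 300 m + 700 m = 1000 m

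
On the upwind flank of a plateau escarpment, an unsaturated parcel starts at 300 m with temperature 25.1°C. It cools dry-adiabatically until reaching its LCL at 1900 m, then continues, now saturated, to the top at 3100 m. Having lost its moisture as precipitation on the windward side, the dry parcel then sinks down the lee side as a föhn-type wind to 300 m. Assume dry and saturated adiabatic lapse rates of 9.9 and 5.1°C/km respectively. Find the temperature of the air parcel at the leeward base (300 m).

30.86°C

300–1900 m, dry: Δz = 1.6 km ⇒ ΔT = -15.84°C; T = 9.26°C
1900–3100 m, saturated: Δz = 1.2 km ⇒ ΔT = -6.12°C; T = 3.14°C
3100–300 m, dry descent: Δz = 2.8 km ⇒ ΔT = +27.72°C; T = 30.86°C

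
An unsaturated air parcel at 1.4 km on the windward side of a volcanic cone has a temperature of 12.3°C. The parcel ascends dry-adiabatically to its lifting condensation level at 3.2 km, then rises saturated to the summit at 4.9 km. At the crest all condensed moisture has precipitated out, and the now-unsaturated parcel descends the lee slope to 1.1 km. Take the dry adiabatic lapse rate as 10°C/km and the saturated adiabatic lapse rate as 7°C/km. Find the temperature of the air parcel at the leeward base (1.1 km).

20.4°C

Dry to 3200 m: -10 × 1.8 km = -18°C, so T = -5.7°C.
Saturated to 4900 m: -7 × 1.7 km = -11.9°C, so T = -17.6°C.
Dry descent to 1100 m: +10 × 3.8 km = +38°C, so T = 20.4°C.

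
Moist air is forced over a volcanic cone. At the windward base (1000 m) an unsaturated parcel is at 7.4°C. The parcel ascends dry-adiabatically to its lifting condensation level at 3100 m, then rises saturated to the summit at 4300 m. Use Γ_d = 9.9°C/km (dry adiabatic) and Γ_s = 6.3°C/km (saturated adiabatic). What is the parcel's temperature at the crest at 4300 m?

1000–3100 m, dry: Δz = 2.1 km ⇒ ΔT = -20.79°C; T = -13.39°C
3100–4300 m, saturated: Δz = 1.2 km ⇒ ΔT = -7.56°C; T = -20.95°C

-20.95°C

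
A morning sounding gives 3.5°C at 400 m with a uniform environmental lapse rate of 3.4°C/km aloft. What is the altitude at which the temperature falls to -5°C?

Height above start = (3.5 − (-5)) / 3.4 = 2.5 km
Altitude = 400 m + 2500 m = 2900 m

2900 m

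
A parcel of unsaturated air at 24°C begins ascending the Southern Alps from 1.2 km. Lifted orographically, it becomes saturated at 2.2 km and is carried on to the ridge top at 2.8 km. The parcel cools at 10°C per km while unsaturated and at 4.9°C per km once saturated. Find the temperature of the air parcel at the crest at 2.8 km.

From 1200 m to 2200 m (dry): cools by 10 × 1 = 10°C, giving 14°C.
From 2200 m to 2800 m (saturated): cools by 4.9 × 0.6 = 2.94°C, giving 11.06°C.

11.06°C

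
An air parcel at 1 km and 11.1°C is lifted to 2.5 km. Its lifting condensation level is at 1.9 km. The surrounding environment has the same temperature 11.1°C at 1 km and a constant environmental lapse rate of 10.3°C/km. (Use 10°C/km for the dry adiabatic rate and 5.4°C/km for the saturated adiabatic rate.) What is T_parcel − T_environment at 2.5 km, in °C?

Parcel:
  1000–1900 m, dry: Δz = 0.9 km ⇒ ΔT = -9°C; T = 2.1°C
  1900–2500 m, saturated: Δz = 0.6 km ⇒ ΔT = -3.24°C; T = -1.14°C
Environment:
  1000–2500 m, environment: Δz = 1.5 km ⇒ ΔT = -15.45°C; T = -4.35°C
T_parcel − T_env = -1.14 − (-4.35) = +3.21°C

+3.21°C (parcel warmer than environment)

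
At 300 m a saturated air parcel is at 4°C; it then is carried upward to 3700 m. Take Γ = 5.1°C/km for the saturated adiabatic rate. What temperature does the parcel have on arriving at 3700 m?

-13.34°C

From 300 m to 3700 m (saturated adiabatic): cools by 5.1 × 3.4 = 17.34°C, giving -13.34°C.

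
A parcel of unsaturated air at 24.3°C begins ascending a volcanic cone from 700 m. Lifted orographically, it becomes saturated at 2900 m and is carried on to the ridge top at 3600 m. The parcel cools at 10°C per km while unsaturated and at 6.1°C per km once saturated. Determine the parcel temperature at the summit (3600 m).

From 700 m to 2900 m (dry): cools by 10 × 2.2 = 22°C, giving 2.3°C.
From 2900 m to 3600 m (saturated): cools by 6.1 × 0.7 = 4.27°C, giving -1.97°C.

-1.97°C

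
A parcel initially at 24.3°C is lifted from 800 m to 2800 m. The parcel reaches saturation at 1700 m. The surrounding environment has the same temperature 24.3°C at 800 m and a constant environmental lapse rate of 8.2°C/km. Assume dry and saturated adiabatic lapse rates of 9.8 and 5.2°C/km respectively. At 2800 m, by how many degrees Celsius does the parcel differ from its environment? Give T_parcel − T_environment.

+1.86°C (parcel warmer than environment)

Parcel:
  800 → 1700 m (dry, 9.8°C/km): ΔT = -9.8 × 0.9 = -8.82°C → T = 15.48°C
  1700 → 2800 m (saturated, 5.2°C/km): ΔT = -5.2 × 1.1 = -5.72°C → T = 9.76°C
Environment:
  800 → 2800 m (environment, 8.2°C/km): ΔT = -8.2 × 2 = -16.4°C → T = 7.9°C
T_parcel − T_env = 9.76 − 7.9 = +1.86°C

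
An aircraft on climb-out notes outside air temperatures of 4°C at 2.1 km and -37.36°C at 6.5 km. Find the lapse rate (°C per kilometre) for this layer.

Γ = −ΔT/Δz = (4 − (-37.36)) / (6500 − 2100) m
  = 41.36°C / 4.4 km = 9.4°C/km

9.4°C/km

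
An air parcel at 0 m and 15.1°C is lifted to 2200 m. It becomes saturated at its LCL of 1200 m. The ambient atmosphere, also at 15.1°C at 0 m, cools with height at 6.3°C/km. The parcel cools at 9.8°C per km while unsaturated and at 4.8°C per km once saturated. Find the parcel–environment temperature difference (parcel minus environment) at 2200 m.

Parcel:
  0–1200 m, dry: Δz = 1.2 km ⇒ ΔT = -11.76°C; T = 3.34°C
  1200–2200 m, saturated: Δz = 1 km ⇒ ΔT = -4.8°C; T = -1.46°C
Environment:
  0–2200 m, environment: Δz = 2.2 km ⇒ ΔT = -13.86°C; T = 1.24°C
T_parcel − T_env = -1.46 − 1.24 = -2.7°C

-2.7°C (parcel cooler than environment)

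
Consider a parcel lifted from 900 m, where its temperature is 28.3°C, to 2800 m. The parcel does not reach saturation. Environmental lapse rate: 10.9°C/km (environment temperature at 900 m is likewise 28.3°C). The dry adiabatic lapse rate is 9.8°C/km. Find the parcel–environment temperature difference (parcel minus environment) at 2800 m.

Parcel:
  900 → 2800 m (dry, 9.8°C/km): ΔT = -9.8 × 1.9 = -18.62°C → T = 9.68°C
Environment:
  900 → 2800 m (environment, 10.9°C/km): ΔT = -10.9 × 1.9 = -20.71°C → T = 7.59°C
T_parcel − T_env = 9.68 − 7.59 = +2.09°C

+2.09°C (parcel warmer than environment)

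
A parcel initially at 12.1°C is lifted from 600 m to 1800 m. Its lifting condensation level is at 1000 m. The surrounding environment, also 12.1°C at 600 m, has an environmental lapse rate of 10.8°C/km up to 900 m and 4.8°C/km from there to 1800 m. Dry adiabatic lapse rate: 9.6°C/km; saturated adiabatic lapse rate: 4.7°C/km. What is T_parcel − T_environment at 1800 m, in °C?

-0.04°C (parcel cooler than environment)

Parcel:
  From 600 m to 1000 m (dry): cools by 9.6 × 0.4 = 3.84°C, giving 8.26°C.
  From 1000 m to 1800 m (saturated): cools by 4.7 × 0.8 = 3.76°C, giving 4.5°C.
Environment:
  From 600 m to 900 m (environment, lower layer): cools by 10.8 × 0.3 = 3.24°C, giving 8.86°C.
  From 900 m to 1800 m (environment, upper layer): cools by 4.8 × 0.9 = 4.32°C, giving 4.54°C.
T_parcel − T_env = 4.5 − 4.54 = -0.04°C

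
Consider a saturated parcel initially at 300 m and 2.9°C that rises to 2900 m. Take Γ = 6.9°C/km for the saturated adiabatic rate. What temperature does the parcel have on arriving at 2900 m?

From 300 m to 2900 m (saturated adiabatic): cools by 6.9 × 2.6 = 17.94°C, giving -15.04°C.

-15.04°C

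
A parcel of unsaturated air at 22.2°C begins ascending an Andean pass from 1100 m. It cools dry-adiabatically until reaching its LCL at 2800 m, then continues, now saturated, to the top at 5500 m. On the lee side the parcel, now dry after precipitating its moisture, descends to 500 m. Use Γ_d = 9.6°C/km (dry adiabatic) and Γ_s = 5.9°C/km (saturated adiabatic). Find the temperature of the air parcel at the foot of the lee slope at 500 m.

37.95°C

1100 → 2800 m (dry, 9.6°C/km): ΔT = -9.6 × 1.7 = -16.32°C → T = 5.88°C
2800 → 5500 m (saturated, 5.9°C/km): ΔT = -5.9 × 2.7 = -15.93°C → T = -10.05°C
5500 → 500 m (dry descent, 9.6°C/km): ΔT = +9.6 × 5 = +48°C → T = 37.95°C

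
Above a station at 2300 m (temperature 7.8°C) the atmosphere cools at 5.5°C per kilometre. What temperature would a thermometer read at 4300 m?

Environmental to 4300 m: -5.5 × 2 km = -11°C, so T = -3.2°C.

-3.2°C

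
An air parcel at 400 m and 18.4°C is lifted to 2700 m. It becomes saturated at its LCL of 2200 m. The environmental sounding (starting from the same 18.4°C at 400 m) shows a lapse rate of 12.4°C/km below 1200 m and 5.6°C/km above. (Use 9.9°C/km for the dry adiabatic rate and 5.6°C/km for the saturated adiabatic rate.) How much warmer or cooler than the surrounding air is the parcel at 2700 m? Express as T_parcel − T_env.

Parcel:
  From 400 m to 2200 m (dry): cools by 9.9 × 1.8 = 17.82°C, giving 0.58°C.
  From 2200 m to 2700 m (saturated): cools by 5.6 × 0.5 = 2.8°C, giving -2.22°C.
Environment:
  From 400 m to 1200 m (environment, lower layer): cools by 12.4 × 0.8 = 9.92°C, giving 8.48°C.
  From 1200 m to 2700 m (environment, upper layer): cools by 5.6 × 1.5 = 8.4°C, giving 0.08°C.
T_parcel − T_env = -2.22 − 0.08 = -2.3°C

-2.3°C (parcel cooler than environment)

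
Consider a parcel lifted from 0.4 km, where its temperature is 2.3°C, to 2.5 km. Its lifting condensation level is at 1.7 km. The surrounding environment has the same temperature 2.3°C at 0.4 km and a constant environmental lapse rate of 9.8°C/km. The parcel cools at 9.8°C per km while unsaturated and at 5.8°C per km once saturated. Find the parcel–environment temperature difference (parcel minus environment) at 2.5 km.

+3.2°C (parcel warmer than environment)

Parcel:
  400–1700 m, dry: Δz = 1.3 km ⇒ ΔT = -12.74°C; T = -10.44°C
  1700–2500 m, saturated: Δz = 0.8 km ⇒ ΔT = -4.64°C; T = -15.08°C
Environment:
  400–2500 m, environment: Δz = 2.1 km ⇒ ΔT = -20.58°C; T = -18.28°C
T_parcel − T_env = -15.08 − (-18.28) = +3.2°C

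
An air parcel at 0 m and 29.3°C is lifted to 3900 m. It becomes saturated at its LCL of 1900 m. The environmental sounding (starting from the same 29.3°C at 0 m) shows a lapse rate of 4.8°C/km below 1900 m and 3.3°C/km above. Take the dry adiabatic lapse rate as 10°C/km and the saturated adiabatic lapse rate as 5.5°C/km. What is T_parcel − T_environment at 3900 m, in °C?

-14.28°C (parcel cooler than environment)

Parcel:
  Dry to 1900 m: -10 × 1.9 km = -19°C, so T = 10.3°C.
  Saturated to 3900 m: -5.5 × 2 km = -11°C, so T = -0.7°C.
Environment:
  Environment, lower layer to 1900 m: -4.8 × 1.9 km = -9.12°C, so T = 20.18°C.
  Environment, upper layer to 3900 m: -3.3 × 2 km = -6.6°C, so T = 13.58°C.
T_parcel − T_env = -0.7 − 13.58 = -14.28°C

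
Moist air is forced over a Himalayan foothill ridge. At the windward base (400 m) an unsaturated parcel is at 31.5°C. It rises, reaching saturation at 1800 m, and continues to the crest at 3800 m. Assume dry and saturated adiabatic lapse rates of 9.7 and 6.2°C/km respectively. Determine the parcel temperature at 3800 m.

400 → 1800 m (dry, 9.7°C/km): ΔT = -9.7 × 1.4 = -13.58°C → T = 17.92°C
1800 → 3800 m (saturated, 6.2°C/km): ΔT = -6.2 × 2 = -12.4°C → T = 5.52°C

5.52°C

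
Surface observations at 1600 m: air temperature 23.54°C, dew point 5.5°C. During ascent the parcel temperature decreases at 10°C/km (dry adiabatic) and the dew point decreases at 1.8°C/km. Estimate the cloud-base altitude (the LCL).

T and T_d converge at 10 − 1.8 = 8.2°C per km
Height above start = (23.54 − 5.5) / 8.2 = 2.2 km
LCL altitude = 1600 m + 2200 m = 3800 m

3800 m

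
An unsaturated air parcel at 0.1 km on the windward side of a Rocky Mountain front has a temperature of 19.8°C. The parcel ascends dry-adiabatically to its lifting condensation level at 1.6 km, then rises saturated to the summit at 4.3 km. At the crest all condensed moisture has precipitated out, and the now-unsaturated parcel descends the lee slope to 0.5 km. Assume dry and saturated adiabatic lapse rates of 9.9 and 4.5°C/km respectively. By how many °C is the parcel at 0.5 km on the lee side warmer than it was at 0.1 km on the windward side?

+10.62°C

100–1600 m, dry: Δz = 1.5 km ⇒ ΔT = -14.85°C; T = 4.95°C
1600–4300 m, saturated: Δz = 2.7 km ⇒ ΔT = -12.15°C; T = -7.2°C
4300–500 m, dry descent: Δz = 3.8 km ⇒ ΔT = +37.62°C; T = 30.42°C
Net change vs windward start: 30.42 − 19.8 = +10.62°C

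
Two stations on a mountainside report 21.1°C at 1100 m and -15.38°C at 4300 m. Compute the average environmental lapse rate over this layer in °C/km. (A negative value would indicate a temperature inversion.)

11.4°C/km

Γ = −ΔT/Δz = (21.1 − (-15.38)) / (4300 − 1100) m
  = 36.48°C / 3.2 km = 11.4°C/km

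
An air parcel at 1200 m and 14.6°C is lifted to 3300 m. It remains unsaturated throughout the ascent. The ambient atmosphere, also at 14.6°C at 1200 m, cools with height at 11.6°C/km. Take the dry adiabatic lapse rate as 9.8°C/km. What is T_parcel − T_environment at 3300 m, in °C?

Parcel:
  1200 → 3300 m (dry, 9.8°C/km): ΔT = -9.8 × 2.1 = -20.58°C → T = -5.98°C
Environment:
  1200 → 3300 m (environment, 11.6°C/km): ΔT = -11.6 × 2.1 = -24.36°C → T = -9.76°C
T_parcel − T_env = -5.98 − (-9.76) = +3.78°C

+3.78°C (parcel warmer than environment)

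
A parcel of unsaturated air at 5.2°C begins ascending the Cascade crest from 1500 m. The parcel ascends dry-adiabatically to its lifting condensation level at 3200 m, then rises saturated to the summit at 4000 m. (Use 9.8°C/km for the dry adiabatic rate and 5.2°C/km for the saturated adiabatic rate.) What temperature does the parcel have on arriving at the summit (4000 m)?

-15.62°C

1500 → 3200 m (dry, 9.8°C/km): ΔT = -9.8 × 1.7 = -16.66°C → T = -11.46°C
3200 → 4000 m (saturated, 5.2°C/km): ΔT = -5.2 × 0.8 = -4.16°C → T = -15.62°C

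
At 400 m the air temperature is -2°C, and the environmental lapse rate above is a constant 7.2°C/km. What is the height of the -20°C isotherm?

2900 m

Height above start = (-2 − (-20)) / 7.2 = 2.5 km
Altitude = 400 m + 2500 m = 2900 m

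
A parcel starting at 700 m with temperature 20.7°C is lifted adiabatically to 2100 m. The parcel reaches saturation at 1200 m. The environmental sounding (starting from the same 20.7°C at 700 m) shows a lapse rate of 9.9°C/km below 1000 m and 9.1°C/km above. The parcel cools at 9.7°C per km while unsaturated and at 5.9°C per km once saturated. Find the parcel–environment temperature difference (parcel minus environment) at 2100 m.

Parcel:
  Dry to 1200 m: -9.7 × 0.5 km = -4.85°C, so T = 15.85°C.
  Saturated to 2100 m: -5.9 × 0.9 km = -5.31°C, so T = 10.54°C.
Environment:
  Environment, lower layer to 1000 m: -9.9 × 0.3 km = -2.97°C, so T = 17.73°C.
  Environment, upper layer to 2100 m: -9.1 × 1.1 km = -10.01°C, so T = 7.72°C.
T_parcel − T_env = 10.54 − 7.72 = +2.82°C

+2.82°C (parcel warmer than environment)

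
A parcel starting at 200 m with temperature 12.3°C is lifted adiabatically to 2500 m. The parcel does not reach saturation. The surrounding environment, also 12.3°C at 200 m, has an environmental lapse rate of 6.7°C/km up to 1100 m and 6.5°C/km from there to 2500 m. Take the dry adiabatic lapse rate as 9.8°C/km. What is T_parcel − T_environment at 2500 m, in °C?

-7.41°C (parcel cooler than environment)

Parcel:
  From 200 m to 2500 m (dry): cools by 9.8 × 2.3 = 22.54°C, giving -10.24°C.
Environment:
  From 200 m to 1100 m (environment, lower layer): cools by 6.7 × 0.9 = 6.03°C, giving 6.27°C.
  From 1100 m to 2500 m (environment, upper layer): cools by 6.5 × 1.4 = 9.1°C, giving -2.83°C.
T_parcel − T_env = -10.24 − (-2.83) = -7.41°C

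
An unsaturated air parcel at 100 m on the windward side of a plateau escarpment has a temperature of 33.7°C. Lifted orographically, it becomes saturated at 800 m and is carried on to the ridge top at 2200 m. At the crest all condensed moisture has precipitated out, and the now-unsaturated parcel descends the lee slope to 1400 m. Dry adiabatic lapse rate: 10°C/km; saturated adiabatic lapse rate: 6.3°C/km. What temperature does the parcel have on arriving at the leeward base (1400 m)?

25.88°C

From 100 m to 800 m (dry): cools by 10 × 0.7 = 7°C, giving 26.7°C.
From 800 m to 2200 m (saturated): cools by 6.3 × 1.4 = 8.82°C, giving 17.88°C.
From 2200 m to 1400 m (dry descent): warms by 10 × 0.8 = 8°C, giving 25.88°C.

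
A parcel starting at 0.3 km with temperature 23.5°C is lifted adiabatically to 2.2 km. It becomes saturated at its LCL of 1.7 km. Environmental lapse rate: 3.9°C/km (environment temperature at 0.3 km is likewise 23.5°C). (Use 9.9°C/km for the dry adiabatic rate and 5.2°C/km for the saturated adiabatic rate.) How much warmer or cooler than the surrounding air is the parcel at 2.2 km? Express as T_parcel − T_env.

Parcel:
  From 300 m to 1700 m (dry): cools by 9.9 × 1.4 = 13.86°C, giving 9.64°C.
  From 1700 m to 2200 m (saturated): cools by 5.2 × 0.5 = 2.6°C, giving 7.04°C.
Environment:
  From 300 m to 2200 m (environment): cools by 3.9 × 1.9 = 7.41°C, giving 16.09°C.
T_parcel − T_env = 7.04 − 16.09 = -9.05°C

-9.05°C (parcel cooler than environment)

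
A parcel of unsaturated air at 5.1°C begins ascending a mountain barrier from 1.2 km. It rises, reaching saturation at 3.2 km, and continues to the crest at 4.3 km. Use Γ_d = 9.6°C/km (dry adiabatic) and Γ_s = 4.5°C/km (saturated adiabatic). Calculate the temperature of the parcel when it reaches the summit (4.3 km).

-19.05°C

1200–3200 m, dry: Δz = 2 km ⇒ ΔT = -19.2°C; T = -14.1°C
3200–4300 m, saturated: Δz = 1.1 km ⇒ ΔT = -4.95°C; T = -19.05°C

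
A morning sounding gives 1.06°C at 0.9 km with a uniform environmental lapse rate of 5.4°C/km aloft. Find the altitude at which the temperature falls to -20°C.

4.8 km

Height above start = (1.06 − (-20)) / 5.4 = 3.9 km
Altitude = 900 m + 3900 m = 4800 m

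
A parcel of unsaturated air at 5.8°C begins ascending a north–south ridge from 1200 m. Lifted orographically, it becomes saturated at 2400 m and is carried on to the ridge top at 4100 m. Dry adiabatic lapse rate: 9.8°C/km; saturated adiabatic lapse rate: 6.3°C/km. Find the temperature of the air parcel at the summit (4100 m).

-16.67°C

From 1200 m to 2400 m (dry): cools by 9.8 × 1.2 = 11.76°C, giving -5.96°C.
From 2400 m to 4100 m (saturated): cools by 6.3 × 1.7 = 10.71°C, giving -16.67°C.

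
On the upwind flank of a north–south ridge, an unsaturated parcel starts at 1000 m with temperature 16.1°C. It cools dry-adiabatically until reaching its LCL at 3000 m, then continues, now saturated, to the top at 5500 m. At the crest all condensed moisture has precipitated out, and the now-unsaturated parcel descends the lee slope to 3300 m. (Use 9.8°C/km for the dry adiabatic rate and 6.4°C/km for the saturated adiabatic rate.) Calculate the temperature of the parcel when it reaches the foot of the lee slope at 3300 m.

2.06°C

From 1000 m to 3000 m (dry): cools by 9.8 × 2 = 19.6°C, giving -3.5°C.
From 3000 m to 5500 m (saturated): cools by 6.4 × 2.5 = 16°C, giving -19.5°C.
From 5500 m to 3300 m (dry descent): warms by 9.8 × 2.2 = 21.56°C, giving 2.06°C.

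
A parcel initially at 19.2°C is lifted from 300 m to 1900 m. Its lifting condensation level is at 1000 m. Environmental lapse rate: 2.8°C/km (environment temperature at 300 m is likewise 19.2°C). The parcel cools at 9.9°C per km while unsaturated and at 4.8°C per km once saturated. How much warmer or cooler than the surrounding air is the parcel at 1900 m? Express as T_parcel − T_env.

-6.77°C (parcel cooler than environment)

Parcel:
  300–1000 m, dry: Δz = 0.7 km ⇒ ΔT = -6.93°C; T = 12.27°C
  1000–1900 m, saturated: Δz = 0.9 km ⇒ ΔT = -4.32°C; T = 7.95°C
Environment:
  300–1900 m, environment: Δz = 1.6 km ⇒ ΔT = -4.48°C; T = 14.72°C
T_parcel − T_env = 7.95 − 14.72 = -6.77°C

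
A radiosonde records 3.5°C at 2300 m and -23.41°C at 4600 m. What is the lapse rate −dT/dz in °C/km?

11.7°C/km

Γ = −ΔT/Δz = (3.5 − (-23.41)) / (4600 − 2300) m
  = 26.91°C / 2.3 km = 11.7°C/km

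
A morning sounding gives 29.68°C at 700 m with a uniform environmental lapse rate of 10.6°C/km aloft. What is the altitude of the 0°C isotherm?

Height above start = (29.68 − 0) / 10.6 = 2.8 km
Altitude = 700 m + 2800 m = 3500 m

3500 m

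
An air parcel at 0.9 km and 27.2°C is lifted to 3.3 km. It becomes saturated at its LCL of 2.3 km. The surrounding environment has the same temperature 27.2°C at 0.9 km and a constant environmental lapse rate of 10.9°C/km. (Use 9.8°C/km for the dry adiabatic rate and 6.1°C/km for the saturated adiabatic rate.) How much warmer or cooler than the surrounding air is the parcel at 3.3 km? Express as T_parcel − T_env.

Parcel:
  900–2300 m, dry: Δz = 1.4 km ⇒ ΔT = -13.72°C; T = 13.48°C
  2300–3300 m, saturated: Δz = 1 km ⇒ ΔT = -6.1°C; T = 7.38°C
Environment:
  900–3300 m, environment: Δz = 2.4 km ⇒ ΔT = -26.16°C; T = 1.04°C
T_parcel − T_env = 7.38 − 1.04 = +6.34°C

+6.34°C (parcel warmer than environment)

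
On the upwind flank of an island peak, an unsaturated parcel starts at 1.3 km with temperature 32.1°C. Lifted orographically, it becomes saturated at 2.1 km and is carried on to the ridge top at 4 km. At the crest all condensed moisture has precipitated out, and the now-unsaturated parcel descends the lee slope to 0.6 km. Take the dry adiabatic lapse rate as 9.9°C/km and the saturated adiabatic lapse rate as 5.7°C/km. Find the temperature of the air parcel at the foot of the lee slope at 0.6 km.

47.01°C

From 1300 m to 2100 m (dry): cools by 9.9 × 0.8 = 7.92°C, giving 24.18°C.
From 2100 m to 4000 m (saturated): cools by 5.7 × 1.9 = 10.83°C, giving 13.35°C.
From 4000 m to 600 m (dry descent): warms by 9.9 × 3.4 = 33.66°C, giving 47.01°C.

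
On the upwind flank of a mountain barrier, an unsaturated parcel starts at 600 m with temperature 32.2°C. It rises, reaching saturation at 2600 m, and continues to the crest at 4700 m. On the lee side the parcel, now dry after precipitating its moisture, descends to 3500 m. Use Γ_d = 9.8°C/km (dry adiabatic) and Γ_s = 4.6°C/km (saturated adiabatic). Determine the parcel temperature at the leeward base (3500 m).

600 → 2600 m (dry, 9.8°C/km): ΔT = -9.8 × 2 = -19.6°C → T = 12.6°C
2600 → 4700 m (saturated, 4.6°C/km): ΔT = -4.6 × 2.1 = -9.66°C → T = 2.94°C
4700 → 3500 m (dry descent, 9.8°C/km): ΔT = +9.8 × 1.2 = +11.76°C → T = 14.7°C

14.7°C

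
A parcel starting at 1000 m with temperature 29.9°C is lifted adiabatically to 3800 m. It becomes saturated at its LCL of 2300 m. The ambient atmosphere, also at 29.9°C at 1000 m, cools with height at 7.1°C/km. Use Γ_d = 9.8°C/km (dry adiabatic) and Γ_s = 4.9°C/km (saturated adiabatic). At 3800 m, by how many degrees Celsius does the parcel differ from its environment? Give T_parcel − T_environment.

Parcel:
  Dry to 2300 m: -9.8 × 1.3 km = -12.74°C, so T = 17.16°C.
  Saturated to 3800 m: -4.9 × 1.5 km = -7.35°C, so T = 9.81°C.
Environment:
  Environment to 3800 m: -7.1 × 2.8 km = -19.88°C, so T = 10.02°C.
T_parcel − T_env = 9.81 − 10.02 = -0.21°C

-0.21°C (parcel cooler than environment)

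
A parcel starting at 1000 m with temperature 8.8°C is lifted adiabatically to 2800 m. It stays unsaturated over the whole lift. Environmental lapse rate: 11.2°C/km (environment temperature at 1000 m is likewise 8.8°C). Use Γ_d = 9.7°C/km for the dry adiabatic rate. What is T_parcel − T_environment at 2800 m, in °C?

Parcel:
  1000–2800 m, dry: Δz = 1.8 km ⇒ ΔT = -17.46°C; T = -8.66°C
Environment:
  1000–2800 m, environment: Δz = 1.8 km ⇒ ΔT = -20.16°C; T = -11.36°C
T_parcel − T_env = -8.66 − (-11.36) = +2.7°C

+2.7°C (parcel warmer than environment)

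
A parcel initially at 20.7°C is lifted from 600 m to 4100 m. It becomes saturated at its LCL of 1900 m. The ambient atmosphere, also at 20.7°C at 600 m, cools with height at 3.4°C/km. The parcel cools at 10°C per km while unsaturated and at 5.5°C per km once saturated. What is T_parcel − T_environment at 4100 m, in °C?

-13.2°C (parcel cooler than environment)

Parcel:
  600–1900 m, dry: Δz = 1.3 km ⇒ ΔT = -13°C; T = 7.7°C
  1900–4100 m, saturated: Δz = 2.2 km ⇒ ΔT = -12.1°C; T = -4.4°C
Environment:
  600–4100 m, environment: Δz = 3.5 km ⇒ ΔT = -11.9°C; T = 8.8°C
T_parcel − T_env = -4.4 − 8.8 = -13.2°C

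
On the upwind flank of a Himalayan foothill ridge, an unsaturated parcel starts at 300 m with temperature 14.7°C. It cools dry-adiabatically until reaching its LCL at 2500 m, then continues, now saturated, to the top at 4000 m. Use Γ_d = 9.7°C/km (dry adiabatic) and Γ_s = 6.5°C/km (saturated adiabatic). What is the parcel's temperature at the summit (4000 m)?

Dry to 2500 m: -9.7 × 2.2 km = -21.34°C, so T = -6.64°C.
Saturated to 4000 m: -6.5 × 1.5 km = -9.75°C, so T = -16.39°C.

-16.39°C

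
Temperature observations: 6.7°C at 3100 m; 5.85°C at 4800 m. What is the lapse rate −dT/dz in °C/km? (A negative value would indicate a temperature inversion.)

0.5°C/km

Γ = −ΔT/Δz = (6.7 − 5.85) / (4800 − 3100) m
  = 0.85°C / 1.7 km = 0.5°C/km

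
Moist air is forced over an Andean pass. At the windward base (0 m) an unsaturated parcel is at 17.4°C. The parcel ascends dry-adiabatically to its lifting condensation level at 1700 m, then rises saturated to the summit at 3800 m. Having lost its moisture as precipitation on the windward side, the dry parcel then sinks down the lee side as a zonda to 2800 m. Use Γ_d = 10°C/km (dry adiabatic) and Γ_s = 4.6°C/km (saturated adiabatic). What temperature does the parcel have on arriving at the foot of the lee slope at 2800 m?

0.74°C

0–1700 m, dry: Δz = 1.7 km ⇒ ΔT = -17°C; T = 0.4°C
1700–3800 m, saturated: Δz = 2.1 km ⇒ ΔT = -9.66°C; T = -9.26°C
3800–2800 m, dry descent: Δz = 1 km ⇒ ΔT = +10°C; T = 0.74°C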